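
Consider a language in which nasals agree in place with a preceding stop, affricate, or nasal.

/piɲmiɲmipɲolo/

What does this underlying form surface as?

[piɲɲiɲɲipmolo]

/m/ after /ɲ/ (palatal) → [ɲ]
/m/ after /ɲ/ (palatal) → [ɲ]
/ɲ/ after /p/ (labial) → [m]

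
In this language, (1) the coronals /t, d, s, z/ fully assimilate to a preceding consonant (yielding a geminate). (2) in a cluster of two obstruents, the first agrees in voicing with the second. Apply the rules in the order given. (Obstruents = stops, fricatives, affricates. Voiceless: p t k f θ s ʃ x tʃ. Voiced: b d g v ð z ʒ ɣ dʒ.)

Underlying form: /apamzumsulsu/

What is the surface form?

Rule 1: /z/ after /m/ → [m] (total assimilation)
Rule 1: /s/ after /m/ → [m] (total assimilation)
Rule 1: /s/ after /l/ → [l] (total assimilation)
After rule 1: apammummullu
Rule 2: no segment meets the rule's conditions; no change.

[apammummullu]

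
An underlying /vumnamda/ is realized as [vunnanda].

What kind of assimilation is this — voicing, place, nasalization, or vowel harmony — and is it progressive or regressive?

place assimilation, regressive

/m/→[n] /m/→[n].
Each target copies a feature from the following segment, so the direction is regressive.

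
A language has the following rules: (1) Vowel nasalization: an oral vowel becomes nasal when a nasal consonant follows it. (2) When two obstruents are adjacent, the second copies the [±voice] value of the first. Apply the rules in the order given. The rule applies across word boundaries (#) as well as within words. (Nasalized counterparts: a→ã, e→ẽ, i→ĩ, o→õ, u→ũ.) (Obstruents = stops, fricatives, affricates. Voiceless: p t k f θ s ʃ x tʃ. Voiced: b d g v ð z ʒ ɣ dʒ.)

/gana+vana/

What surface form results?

Rule 1: /a/ before nasal /n/ → [ã]
Rule 1: /a/ before nasal /n/ → [ã]
After rule 1: gãna+vãna
Rule 2: no segment meets the rule's conditions; no change.

[gãna+vãna]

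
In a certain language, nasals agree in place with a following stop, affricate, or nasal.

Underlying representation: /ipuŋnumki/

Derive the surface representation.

[ipunnuŋki]

/ŋ/ before /n/ (alveolar) → [n]
/m/ before /k/ (velar) → [ŋ]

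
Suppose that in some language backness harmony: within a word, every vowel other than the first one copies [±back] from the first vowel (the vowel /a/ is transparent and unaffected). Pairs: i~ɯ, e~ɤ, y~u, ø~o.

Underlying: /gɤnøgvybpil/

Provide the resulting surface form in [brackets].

[gɤnogvubpɯl]

/ø/ harmonizes with /ɤ/ ([+back]) → [o]
/y/ harmonizes with /ɤ/ ([+back]) → [u]
/i/ harmonizes with /ɤ/ ([+back]) → [ɯ]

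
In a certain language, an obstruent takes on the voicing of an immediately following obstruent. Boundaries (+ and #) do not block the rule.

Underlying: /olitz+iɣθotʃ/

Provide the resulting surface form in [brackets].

[olidz+ixθotʃ]

/t/ before /z/ (voiced) → [d]
/ɣ/ before /θ/ (voiceless) → [x]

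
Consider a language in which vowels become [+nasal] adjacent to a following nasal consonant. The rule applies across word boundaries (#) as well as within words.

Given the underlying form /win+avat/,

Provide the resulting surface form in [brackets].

[wĩn+avat]

/i/ before nasal /n/ → [ĩ]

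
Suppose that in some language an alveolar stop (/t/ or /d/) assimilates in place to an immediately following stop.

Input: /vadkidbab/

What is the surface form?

/d/ before /k/ (velar) → [g]
/d/ before /b/ (labial) → [b]

[vagkibbab]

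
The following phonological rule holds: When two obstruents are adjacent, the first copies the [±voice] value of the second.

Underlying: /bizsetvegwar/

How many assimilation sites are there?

2

/z/ before /s/ (voiceless) → [s]
/t/ before /v/ (voiced) → [d]
2 segments change.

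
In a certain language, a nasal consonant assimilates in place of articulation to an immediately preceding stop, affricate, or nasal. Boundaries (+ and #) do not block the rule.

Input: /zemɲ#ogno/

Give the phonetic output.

/ɲ/ after /m/ (labial) → [m]
/n/ after /g/ (velar) → [ŋ]

[zemm#ogŋo]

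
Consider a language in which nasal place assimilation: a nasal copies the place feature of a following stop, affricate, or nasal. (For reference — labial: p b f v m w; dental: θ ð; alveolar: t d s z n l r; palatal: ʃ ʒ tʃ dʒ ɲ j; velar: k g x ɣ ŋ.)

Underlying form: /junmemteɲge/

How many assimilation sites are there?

/n/ before /m/ (labial) → [m]
/m/ before /t/ (alveolar) → [n]
/ɲ/ before /g/ (velar) → [ŋ]
3 segments change.

3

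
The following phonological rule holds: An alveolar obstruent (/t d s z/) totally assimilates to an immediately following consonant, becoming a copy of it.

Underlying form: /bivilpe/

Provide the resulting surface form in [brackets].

no segment meets the rule's conditions; no change.

[bivilpe]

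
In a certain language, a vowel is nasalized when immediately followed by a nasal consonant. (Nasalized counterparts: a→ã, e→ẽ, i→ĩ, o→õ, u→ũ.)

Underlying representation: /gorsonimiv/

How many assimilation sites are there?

2

/o/ before nasal /n/ → [õ]
/i/ before nasal /m/ → [ĩ]
2 segments change.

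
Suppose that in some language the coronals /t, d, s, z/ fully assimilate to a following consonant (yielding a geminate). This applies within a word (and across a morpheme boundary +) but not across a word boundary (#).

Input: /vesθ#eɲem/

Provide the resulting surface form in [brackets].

[veθθ#eɲem]

/s/ before /θ/ → [θ] (total assimilation)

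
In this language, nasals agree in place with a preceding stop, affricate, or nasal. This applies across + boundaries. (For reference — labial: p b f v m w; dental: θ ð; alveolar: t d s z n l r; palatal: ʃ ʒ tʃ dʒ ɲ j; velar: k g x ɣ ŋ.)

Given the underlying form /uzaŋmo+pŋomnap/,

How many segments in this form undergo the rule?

3

/m/ after /ŋ/ (velar) → [ŋ]
/ŋ/ after /p/ (labial) → [m]
/n/ after /m/ (labial) → [m]
3 segments change.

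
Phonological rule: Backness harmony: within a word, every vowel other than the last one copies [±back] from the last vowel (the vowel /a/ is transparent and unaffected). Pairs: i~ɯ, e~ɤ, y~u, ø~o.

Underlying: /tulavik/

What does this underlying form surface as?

/u/ harmonizes with /i/ ([-back]) → [y]

[tylavik]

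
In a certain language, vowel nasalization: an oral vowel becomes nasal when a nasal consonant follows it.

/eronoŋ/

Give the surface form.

/o/ before nasal /n/ → [õ]
/o/ before nasal /ŋ/ → [õ]

[erõnõŋ]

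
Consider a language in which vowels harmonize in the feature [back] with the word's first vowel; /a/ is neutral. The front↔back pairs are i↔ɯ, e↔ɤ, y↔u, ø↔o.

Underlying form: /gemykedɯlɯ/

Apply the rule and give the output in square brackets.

/ɯ/ harmonizes with /e/ ([-back]) → [i]
/ɯ/ harmonizes with /e/ ([-back]) → [i]

[gemykedili]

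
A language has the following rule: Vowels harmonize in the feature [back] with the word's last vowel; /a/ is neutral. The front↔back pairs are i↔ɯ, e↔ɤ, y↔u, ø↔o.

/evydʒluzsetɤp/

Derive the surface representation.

[ɤvudʒluzsɤtɤp]

/e/ harmonizes with /ɤ/ ([+back]) → [ɤ]
/y/ harmonizes with /ɤ/ ([+back]) → [u]
/e/ harmonizes with /ɤ/ ([+back]) → [ɤ]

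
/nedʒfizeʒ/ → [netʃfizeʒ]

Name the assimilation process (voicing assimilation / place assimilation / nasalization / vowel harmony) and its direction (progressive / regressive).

voicing assimilation, regressive

/dʒ/→[tʃ].
Each target copies a feature from the following segment, so the direction is regressive.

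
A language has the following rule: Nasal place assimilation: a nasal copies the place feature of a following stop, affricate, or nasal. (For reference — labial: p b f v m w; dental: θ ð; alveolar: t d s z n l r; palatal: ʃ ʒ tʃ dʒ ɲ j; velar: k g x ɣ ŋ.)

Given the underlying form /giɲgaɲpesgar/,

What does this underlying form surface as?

[giŋgampesgar]

/ɲ/ before /g/ (velar) → [ŋ]
/ɲ/ before /p/ (labial) → [m]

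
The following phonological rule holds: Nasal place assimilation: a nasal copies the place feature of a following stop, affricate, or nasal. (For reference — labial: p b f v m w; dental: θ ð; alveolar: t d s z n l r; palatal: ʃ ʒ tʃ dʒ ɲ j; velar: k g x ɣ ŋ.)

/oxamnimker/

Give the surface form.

[oxanniŋker]

/m/ before /n/ (alveolar) → [n]
/m/ before /k/ (velar) → [ŋ]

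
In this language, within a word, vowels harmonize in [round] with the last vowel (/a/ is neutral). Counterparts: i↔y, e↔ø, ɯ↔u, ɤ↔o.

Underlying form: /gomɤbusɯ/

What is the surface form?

/o/ harmonizes with /ɯ/ ([-round]) → [ɤ]
/u/ harmonizes with /ɯ/ ([-round]) → [ɯ]

[gɤmɤbɯsɯ]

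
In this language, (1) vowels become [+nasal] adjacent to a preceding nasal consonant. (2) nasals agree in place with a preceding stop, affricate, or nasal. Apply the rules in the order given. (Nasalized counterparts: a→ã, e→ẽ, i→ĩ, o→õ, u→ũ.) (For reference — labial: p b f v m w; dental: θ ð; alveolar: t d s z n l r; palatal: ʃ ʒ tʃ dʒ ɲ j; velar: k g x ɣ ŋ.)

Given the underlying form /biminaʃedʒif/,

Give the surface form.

[bimĩnãʃedʒif]

Rule 1: /i/ after nasal /m/ → [ĩ]
Rule 1: /a/ after nasal /n/ → [ã]
After rule 1: bimĩnãʃedʒif
Rule 2: no segment meets the rule's conditions; no change.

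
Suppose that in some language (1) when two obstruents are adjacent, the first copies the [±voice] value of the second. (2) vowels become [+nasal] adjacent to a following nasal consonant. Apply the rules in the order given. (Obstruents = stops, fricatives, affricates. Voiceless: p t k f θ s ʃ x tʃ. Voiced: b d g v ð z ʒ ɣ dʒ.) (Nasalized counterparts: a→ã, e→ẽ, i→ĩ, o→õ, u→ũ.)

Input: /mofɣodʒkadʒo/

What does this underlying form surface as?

[movɣotʃkadʒo]

Rule 1: /f/ before /ɣ/ (voiced) → [v]
Rule 1: /dʒ/ before /k/ (voiceless) → [tʃ]
After rule 1: movɣotʃkadʒo
Rule 2: no segment meets the rule's conditions; no change.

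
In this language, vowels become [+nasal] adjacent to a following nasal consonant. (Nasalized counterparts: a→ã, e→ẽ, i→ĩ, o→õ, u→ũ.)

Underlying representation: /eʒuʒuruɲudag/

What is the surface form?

/u/ before nasal /ɲ/ → [ũ]

[eʒuʒurũɲudag]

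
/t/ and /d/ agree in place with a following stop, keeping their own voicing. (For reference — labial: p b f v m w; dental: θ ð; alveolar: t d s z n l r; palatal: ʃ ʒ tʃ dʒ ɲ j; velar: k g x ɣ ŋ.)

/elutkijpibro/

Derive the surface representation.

[elukkijpibro]

/t/ before /k/ (velar) → [k]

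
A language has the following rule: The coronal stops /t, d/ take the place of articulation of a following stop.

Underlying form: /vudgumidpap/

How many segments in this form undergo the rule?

/d/ before /g/ (velar) → [g]
/d/ before /p/ (labial) → [b]
2 segments change.

2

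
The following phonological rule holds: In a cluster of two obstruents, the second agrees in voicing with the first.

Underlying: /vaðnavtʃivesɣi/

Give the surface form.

[vaðnavdʒivesxi]

/tʃ/ after /v/ (voiced) → [dʒ]
/ɣ/ after /s/ (voiceless) → [x]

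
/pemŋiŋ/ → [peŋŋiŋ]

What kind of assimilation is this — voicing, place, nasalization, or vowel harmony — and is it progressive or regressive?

place assimilation, regressive

/m/→[ŋ].
Each target copies a feature from the following segment, so the direction is regressive.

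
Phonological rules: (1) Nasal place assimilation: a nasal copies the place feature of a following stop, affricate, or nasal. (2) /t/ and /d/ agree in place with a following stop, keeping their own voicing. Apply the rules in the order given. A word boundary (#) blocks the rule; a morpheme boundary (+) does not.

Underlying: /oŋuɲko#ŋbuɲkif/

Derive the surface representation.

Rule 1: /ɲ/ before /k/ (velar) → [ŋ]
Rule 1: /ŋ/ before /b/ (labial) → [m]
Rule 1: /ɲ/ before /k/ (velar) → [ŋ]
After rule 1: oŋuŋko#mbuŋkif
Rule 2: no segment meets the rule's conditions; no change.

[oŋuŋko#mbuŋkif]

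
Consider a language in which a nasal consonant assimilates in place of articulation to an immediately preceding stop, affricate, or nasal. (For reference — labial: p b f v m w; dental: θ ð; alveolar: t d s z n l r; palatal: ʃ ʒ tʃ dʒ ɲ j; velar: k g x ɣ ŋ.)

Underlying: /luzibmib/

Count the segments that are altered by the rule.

0

No segment meets the rule's conditions.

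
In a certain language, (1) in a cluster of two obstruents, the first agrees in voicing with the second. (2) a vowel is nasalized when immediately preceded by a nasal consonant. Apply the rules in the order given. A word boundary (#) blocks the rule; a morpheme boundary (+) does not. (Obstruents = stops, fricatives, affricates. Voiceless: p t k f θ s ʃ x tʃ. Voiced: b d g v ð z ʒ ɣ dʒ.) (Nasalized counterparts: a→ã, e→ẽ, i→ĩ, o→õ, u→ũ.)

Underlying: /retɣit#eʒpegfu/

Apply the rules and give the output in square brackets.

Rule 1: /t/ before /ɣ/ (voiced) → [d]
Rule 1: /ʒ/ before /p/ (voiceless) → [ʃ]
Rule 1: /g/ before /f/ (voiceless) → [k]
After rule 1: redɣit#eʃpekfu
Rule 2: no segment meets the rule's conditions; no change.

[redɣit#eʃpekfu]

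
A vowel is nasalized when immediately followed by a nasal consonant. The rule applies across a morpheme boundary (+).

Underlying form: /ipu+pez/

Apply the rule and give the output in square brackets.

[ipu+pez]

no segment meets the rule's conditions; no change.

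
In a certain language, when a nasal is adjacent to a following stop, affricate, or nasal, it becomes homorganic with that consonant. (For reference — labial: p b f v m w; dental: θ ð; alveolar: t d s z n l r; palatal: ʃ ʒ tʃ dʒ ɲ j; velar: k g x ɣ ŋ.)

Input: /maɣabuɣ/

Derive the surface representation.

no segment meets the rule's conditions; no change.

[maɣabuɣ]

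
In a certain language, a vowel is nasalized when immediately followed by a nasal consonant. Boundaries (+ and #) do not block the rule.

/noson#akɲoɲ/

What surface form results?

/o/ before nasal /n/ → [õ]
/o/ before nasal /ɲ/ → [õ]

[nosõn#akɲõɲ]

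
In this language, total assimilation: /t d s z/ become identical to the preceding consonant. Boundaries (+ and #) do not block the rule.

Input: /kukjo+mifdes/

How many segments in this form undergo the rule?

/d/ after /f/ → [f] (total assimilation)
1 segment changes.

1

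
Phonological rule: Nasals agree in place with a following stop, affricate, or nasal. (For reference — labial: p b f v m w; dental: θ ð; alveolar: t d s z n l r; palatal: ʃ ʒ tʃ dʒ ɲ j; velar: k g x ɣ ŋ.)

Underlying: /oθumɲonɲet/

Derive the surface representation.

/m/ before /ɲ/ (palatal) → [ɲ]
/n/ before /ɲ/ (palatal) → [ɲ]

[oθuɲɲoɲɲet]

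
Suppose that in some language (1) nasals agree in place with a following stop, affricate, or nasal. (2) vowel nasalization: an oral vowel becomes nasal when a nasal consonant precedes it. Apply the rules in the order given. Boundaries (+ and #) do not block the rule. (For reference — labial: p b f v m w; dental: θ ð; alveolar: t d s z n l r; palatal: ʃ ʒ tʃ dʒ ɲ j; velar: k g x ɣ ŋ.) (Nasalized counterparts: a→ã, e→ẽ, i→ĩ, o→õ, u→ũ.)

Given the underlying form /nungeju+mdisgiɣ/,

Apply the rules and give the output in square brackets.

Rule 1: /n/ before /g/ (velar) → [ŋ]
Rule 1: /m/ before /d/ (alveolar) → [n]
After rule 1: nuŋgeju+ndisgiɣ
Rule 2: /u/ after nasal /n/ → [ũ]

[nũŋgeju+ndisgiɣ]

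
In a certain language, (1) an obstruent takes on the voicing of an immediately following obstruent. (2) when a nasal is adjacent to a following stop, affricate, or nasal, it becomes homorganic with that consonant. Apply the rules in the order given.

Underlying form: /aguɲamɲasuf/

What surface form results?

Rule 1: no segment meets the rule's conditions; no change.
After rule 1: aguɲamɲasuf
Rule 2: /m/ before /ɲ/ (palatal) → [ɲ]

[aguɲaɲɲasuf]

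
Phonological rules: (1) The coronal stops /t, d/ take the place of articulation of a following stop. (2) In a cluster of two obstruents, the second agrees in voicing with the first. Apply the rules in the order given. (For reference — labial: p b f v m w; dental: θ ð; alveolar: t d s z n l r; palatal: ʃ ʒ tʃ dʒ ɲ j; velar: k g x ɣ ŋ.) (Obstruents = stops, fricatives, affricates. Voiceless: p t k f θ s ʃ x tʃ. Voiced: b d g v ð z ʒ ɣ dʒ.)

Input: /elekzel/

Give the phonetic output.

Rule 1: no segment meets the rule's conditions; no change.
After rule 1: elekzel
Rule 2: /z/ after /k/ (voiceless) → [s]

[eleksel]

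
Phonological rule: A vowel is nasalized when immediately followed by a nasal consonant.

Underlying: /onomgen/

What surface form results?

/o/ before nasal /n/ → [õ]
/o/ before nasal /m/ → [õ]
/e/ before nasal /n/ → [ẽ]

[õnõmgẽn]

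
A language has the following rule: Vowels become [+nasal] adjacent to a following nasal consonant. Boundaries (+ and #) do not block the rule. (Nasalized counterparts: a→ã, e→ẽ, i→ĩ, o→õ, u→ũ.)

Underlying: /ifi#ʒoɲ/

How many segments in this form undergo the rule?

/o/ before nasal /ɲ/ → [õ]
1 segment changes.

1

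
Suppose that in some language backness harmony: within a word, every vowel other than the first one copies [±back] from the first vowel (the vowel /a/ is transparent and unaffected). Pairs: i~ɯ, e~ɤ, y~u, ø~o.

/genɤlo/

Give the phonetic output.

[genelø]

/ɤ/ harmonizes with /e/ ([-back]) → [e]
/o/ harmonizes with /e/ ([-back]) → [ø]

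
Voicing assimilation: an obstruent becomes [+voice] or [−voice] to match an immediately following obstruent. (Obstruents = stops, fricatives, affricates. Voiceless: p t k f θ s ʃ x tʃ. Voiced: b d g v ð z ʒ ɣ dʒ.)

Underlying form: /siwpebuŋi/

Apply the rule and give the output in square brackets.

no segment meets the rule's conditions; no change.

[siwpebuŋi]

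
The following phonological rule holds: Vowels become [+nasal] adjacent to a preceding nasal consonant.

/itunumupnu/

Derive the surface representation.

[itunũmũpnũ]

/u/ after nasal /n/ → [ũ]
/u/ after nasal /m/ → [ũ]
/u/ after nasal /n/ → [ũ]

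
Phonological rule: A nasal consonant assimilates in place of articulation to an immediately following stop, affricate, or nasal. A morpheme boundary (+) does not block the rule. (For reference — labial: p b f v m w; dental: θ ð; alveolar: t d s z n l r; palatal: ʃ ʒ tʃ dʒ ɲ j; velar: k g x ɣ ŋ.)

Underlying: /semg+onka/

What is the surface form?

[seŋg+oŋka]

/m/ before /g/ (velar) → [ŋ]
/n/ before /k/ (velar) → [ŋ]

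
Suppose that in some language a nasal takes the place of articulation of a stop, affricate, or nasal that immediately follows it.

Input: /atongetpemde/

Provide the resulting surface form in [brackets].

[atoŋgetpende]

/n/ before /g/ (velar) → [ŋ]
/m/ before /d/ (alveolar) → [n]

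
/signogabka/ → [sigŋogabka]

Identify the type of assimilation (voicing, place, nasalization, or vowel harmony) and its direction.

/n/→[ŋ].
Each target copies a feature from the preceding segment, so the direction is progressive.

place assimilation, progressive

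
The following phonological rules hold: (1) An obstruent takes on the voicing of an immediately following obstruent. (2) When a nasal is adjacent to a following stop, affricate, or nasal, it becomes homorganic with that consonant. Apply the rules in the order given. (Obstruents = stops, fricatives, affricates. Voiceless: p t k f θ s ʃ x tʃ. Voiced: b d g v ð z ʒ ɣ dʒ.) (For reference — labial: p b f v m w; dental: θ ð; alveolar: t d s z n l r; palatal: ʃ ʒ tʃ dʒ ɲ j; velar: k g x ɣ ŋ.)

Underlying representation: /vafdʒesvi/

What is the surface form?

[vavdʒezvi]

Rule 1: /f/ before /dʒ/ (voiced) → [v]
Rule 1: /s/ before /v/ (voiced) → [z]
After rule 1: vavdʒezvi
Rule 2: no segment meets the rule's conditions; no change.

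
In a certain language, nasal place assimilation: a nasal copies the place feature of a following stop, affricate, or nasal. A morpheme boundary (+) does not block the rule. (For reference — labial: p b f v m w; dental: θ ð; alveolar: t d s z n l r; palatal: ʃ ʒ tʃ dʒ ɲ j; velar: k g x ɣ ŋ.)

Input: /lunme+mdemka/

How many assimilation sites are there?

/n/ before /m/ (labial) → [m]
/m/ before /d/ (alveolar) → [n]
/m/ before /k/ (velar) → [ŋ]
3 segments change.

3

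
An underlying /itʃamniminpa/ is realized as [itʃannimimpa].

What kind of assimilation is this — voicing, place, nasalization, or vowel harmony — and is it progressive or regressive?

/m/→[n] /n/→[m].
Each target copies a feature from the following segment, so the direction is regressive.

place assimilation, regressive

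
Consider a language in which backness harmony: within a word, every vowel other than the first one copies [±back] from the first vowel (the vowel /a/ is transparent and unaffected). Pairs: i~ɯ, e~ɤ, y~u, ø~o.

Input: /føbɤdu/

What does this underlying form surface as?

[føbedy]

/ɤ/ harmonizes with /ø/ ([-back]) → [e]
/u/ harmonizes with /ø/ ([-back]) → [y]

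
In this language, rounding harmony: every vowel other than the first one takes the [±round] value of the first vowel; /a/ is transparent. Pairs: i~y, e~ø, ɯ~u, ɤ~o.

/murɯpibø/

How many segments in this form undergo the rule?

/ɯ/ harmonizes with /u/ ([+round]) → [u]
/i/ harmonizes with /u/ ([+round]) → [y]
2 segments change.

2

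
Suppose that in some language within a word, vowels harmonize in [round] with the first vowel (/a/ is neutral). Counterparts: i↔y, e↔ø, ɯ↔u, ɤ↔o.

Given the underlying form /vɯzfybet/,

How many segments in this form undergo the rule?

/y/ harmonizes with /ɯ/ ([-round]) → [i]
1 segment changes.

1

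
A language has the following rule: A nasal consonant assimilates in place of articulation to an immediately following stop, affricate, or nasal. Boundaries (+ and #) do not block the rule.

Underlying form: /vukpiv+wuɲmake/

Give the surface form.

[vukpiv+wummake]

/ɲ/ before /m/ (labial) → [m]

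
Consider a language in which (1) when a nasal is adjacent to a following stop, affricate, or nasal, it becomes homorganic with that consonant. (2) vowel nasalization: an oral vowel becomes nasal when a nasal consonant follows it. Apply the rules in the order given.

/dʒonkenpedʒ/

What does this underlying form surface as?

Rule 1: /n/ before /k/ (velar) → [ŋ]
Rule 1: /n/ before /p/ (labial) → [m]
After rule 1: dʒoŋkempedʒ
Rule 2: /o/ before nasal /ŋ/ → [õ]
Rule 2: /e/ before nasal /m/ → [ẽ]

[dʒõŋkẽmpedʒ]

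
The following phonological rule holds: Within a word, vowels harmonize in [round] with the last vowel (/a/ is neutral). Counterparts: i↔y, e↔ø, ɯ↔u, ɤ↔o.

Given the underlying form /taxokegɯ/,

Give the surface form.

/o/ harmonizes with /ɯ/ ([-round]) → [ɤ]

[taxɤkegɯ]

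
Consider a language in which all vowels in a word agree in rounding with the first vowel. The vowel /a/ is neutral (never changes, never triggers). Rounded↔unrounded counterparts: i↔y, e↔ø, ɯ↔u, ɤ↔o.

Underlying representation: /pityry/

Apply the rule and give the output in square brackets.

/y/ harmonizes with /i/ ([-round]) → [i]
/y/ harmonizes with /i/ ([-round]) → [i]

[pitiri]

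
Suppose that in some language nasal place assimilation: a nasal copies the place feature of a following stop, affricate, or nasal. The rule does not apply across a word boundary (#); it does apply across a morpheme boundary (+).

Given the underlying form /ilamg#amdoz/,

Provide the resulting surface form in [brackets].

/m/ before /g/ (velar) → [ŋ]
/m/ before /d/ (alveolar) → [n]

[ilaŋg#andoz]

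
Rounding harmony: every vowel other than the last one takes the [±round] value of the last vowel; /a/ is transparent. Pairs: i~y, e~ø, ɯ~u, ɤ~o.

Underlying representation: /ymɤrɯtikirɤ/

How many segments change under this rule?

/y/ harmonizes with /ɤ/ ([-round]) → [i]
1 segment changes.

1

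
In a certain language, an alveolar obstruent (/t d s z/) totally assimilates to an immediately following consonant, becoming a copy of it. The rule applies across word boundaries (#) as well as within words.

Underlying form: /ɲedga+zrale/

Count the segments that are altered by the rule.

/d/ before /g/ → [g] (total assimilation)
/z/ before /r/ → [r] (total assimilation)
2 segments change.

2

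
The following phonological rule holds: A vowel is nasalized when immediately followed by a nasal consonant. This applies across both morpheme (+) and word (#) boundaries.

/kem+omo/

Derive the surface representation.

/e/ before nasal /m/ → [ẽ]
/o/ before nasal /m/ → [õ]

[kẽm+õmo]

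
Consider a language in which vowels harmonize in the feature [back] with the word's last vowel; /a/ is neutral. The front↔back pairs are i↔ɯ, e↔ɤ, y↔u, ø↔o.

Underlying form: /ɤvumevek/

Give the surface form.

/ɤ/ harmonizes with /e/ ([-back]) → [e]
/u/ harmonizes with /e/ ([-back]) → [y]

[evymevek]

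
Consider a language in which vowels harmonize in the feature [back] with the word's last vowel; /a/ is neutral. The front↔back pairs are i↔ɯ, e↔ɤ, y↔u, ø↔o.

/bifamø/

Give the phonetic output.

no segment meets the rule's conditions; no change.

[bifamø]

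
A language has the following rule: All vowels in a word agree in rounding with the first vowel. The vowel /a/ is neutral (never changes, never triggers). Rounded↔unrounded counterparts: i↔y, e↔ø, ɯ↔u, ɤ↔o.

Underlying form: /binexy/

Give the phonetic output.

[binexi]

/y/ harmonizes with /i/ ([-round]) → [i]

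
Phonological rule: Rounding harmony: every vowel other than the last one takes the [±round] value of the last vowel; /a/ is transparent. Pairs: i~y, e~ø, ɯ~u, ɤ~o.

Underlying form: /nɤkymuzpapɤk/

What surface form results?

[nɤkimɯzpapɤk]

/y/ harmonizes with /ɤ/ ([-round]) → [i]
/u/ harmonizes with /ɤ/ ([-round]) → [ɯ]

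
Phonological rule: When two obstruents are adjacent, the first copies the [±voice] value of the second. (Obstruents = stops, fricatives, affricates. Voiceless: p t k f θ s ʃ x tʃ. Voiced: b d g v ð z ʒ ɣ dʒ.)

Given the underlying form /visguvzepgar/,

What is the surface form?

/s/ before /g/ (voiced) → [z]
/p/ before /g/ (voiced) → [b]

[vizguvzebgar]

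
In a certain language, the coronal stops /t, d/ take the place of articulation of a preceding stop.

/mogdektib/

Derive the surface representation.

/d/ after /g/ (velar) → [g]
/t/ after /k/ (velar) → [k]

[moggekkib]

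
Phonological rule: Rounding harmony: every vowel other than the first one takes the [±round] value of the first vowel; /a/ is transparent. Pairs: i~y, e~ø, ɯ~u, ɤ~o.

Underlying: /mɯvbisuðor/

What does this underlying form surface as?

/u/ harmonizes with /ɯ/ ([-round]) → [ɯ]
/o/ harmonizes with /ɯ/ ([-round]) → [ɤ]

[mɯvbisɯðɤr]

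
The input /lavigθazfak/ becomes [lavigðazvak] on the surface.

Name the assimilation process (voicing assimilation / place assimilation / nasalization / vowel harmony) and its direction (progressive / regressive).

voicing assimilation, progressive

/θ/→[ð] /f/→[v].
Each target copies a feature from the preceding segment, so the direction is progressive.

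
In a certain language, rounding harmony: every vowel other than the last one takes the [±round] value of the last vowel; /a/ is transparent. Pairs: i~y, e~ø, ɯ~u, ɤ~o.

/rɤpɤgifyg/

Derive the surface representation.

[ropogyfyg]

/ɤ/ harmonizes with /y/ ([+round]) → [o]
/ɤ/ harmonizes with /y/ ([+round]) → [o]
/i/ harmonizes with /y/ ([+round]) → [y]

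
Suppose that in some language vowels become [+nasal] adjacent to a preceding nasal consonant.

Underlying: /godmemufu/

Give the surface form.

/e/ after nasal /m/ → [ẽ]
/u/ after nasal /m/ → [ũ]

[godmẽmũfu]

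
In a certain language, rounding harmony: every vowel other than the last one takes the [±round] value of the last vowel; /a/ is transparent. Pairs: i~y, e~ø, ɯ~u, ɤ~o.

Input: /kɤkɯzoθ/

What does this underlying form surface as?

[kokuzoθ]

/ɤ/ harmonizes with /o/ ([+round]) → [o]
/ɯ/ harmonizes with /o/ ([+round]) → [u]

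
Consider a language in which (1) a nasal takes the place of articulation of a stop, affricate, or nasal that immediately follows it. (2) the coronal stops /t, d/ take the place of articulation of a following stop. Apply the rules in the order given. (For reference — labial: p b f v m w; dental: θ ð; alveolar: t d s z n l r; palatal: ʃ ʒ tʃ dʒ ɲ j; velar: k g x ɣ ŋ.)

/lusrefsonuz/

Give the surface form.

[lusrefsonuz]

Rule 1: no segment meets the rule's conditions; no change.
After rule 1: lusrefsonuz
Rule 2: no segment meets the rule's conditions; no change.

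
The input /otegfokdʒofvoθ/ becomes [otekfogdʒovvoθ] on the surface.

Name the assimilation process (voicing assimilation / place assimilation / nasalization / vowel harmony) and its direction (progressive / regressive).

/g/→[k] /k/→[g] /f/→[v].
Each target copies a feature from the following segment, so the direction is regressive.

voicing assimilation, regressive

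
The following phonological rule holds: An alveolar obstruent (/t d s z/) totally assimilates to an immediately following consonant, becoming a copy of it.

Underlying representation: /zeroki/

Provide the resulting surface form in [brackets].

no segment meets the rule's conditions; no change.

[zeroki]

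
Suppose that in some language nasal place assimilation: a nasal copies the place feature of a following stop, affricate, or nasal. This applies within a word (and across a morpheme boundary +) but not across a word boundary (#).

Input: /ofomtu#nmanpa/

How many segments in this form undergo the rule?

3

/m/ before /t/ (alveolar) → [n]
/n/ before /m/ (labial) → [m]
/n/ before /p/ (labial) → [m]
3 segments change.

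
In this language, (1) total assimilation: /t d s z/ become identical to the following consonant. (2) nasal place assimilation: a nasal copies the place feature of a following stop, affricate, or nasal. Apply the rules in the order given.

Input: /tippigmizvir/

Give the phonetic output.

Rule 1: /z/ before /v/ → [v] (total assimilation)
After rule 1: tippigmivvir
Rule 2: no segment meets the rule's conditions; no change.

[tippigmivvir]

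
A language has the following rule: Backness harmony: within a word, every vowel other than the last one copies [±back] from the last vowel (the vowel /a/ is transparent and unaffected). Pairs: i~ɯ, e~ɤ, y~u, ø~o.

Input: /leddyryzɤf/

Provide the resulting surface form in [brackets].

/e/ harmonizes with /ɤ/ ([+back]) → [ɤ]
/y/ harmonizes with /ɤ/ ([+back]) → [u]
/y/ harmonizes with /ɤ/ ([+back]) → [u]

[lɤdduruzɤf]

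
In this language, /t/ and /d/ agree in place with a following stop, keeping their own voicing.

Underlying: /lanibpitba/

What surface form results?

/t/ before /b/ (labial) → [p]

[lanibpipba]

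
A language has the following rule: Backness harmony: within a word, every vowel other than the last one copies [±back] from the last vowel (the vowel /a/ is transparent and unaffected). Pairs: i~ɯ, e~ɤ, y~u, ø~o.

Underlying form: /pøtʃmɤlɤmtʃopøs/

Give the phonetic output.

/ɤ/ harmonizes with /ø/ ([-back]) → [e]
/ɤ/ harmonizes with /ø/ ([-back]) → [e]
/o/ harmonizes with /ø/ ([-back]) → [ø]

[pøtʃmelemtʃøpøs]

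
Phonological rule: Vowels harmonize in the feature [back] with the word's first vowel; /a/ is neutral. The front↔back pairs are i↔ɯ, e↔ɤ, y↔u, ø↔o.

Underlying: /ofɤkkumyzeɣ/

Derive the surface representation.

[ofɤkkumuzɤɣ]

/y/ harmonizes with /o/ ([+back]) → [u]
/e/ harmonizes with /o/ ([+back]) → [ɤ]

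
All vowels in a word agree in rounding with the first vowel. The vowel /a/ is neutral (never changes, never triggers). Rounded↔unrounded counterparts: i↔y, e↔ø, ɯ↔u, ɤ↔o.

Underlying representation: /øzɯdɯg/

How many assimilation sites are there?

2

/ɯ/ harmonizes with /ø/ ([+round]) → [u]
/ɯ/ harmonizes with /ø/ ([+round]) → [u]
2 segments change.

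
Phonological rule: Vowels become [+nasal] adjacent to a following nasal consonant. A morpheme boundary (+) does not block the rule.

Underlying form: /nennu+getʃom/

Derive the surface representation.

[nẽnnu+getʃõm]

/e/ before nasal /n/ → [ẽ]
/o/ before nasal /m/ → [õ]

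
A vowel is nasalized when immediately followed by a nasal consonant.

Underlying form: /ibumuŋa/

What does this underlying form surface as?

/u/ before nasal /m/ → [ũ]
/u/ before nasal /ŋ/ → [ũ]

[ibũmũŋa]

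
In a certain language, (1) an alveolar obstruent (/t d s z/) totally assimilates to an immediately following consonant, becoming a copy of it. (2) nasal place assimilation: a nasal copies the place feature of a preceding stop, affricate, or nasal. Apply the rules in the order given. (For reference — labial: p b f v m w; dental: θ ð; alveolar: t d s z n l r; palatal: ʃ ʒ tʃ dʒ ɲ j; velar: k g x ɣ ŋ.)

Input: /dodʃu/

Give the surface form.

Rule 1: /d/ before /ʃ/ → [ʃ] (total assimilation)
After rule 1: doʃʃu
Rule 2: no segment meets the rule's conditions; no change.

[doʃʃu]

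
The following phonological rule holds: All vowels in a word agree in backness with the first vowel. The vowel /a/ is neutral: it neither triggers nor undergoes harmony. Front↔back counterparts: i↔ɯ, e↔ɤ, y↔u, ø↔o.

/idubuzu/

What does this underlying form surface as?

[idybyzy]

/u/ harmonizes with /i/ ([-back]) → [y]
/u/ harmonizes with /i/ ([-back]) → [y]
/u/ harmonizes with /i/ ([-back]) → [y]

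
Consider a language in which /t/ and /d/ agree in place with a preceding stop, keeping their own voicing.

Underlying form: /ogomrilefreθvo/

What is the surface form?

[ogomrilefreθvo]

no segment meets the rule's conditions; no change.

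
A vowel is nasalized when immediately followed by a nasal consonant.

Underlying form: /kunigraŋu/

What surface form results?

[kũnigrãŋu]

/u/ before nasal /n/ → [ũ]
/a/ before nasal /ŋ/ → [ã]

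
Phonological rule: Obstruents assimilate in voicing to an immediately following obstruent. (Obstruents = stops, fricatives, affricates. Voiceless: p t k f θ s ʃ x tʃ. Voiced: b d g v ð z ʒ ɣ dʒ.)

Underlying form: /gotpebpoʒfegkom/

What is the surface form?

[gotpeppoʃfekkom]

/b/ before /p/ (voiceless) → [p]
/ʒ/ before /f/ (voiceless) → [ʃ]
/g/ before /k/ (voiceless) → [k]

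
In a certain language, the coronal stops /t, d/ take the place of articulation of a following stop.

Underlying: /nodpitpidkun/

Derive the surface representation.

/d/ before /p/ (labial) → [b]
/t/ before /p/ (labial) → [p]
/d/ before /k/ (velar) → [g]

[nobpippigkun]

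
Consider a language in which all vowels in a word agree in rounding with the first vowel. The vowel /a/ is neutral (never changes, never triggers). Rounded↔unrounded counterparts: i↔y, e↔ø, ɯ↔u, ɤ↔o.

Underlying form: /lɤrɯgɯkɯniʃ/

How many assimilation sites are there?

No segment meets the rule's conditions.

0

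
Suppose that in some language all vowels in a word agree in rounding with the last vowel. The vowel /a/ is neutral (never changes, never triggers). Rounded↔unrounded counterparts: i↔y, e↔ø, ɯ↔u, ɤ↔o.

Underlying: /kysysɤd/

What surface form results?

/y/ harmonizes with /ɤ/ ([-round]) → [i]
/y/ harmonizes with /ɤ/ ([-round]) → [i]

[kisisɤd]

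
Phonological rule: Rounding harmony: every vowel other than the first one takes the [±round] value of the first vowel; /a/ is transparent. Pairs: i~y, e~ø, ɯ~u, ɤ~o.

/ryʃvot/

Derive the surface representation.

[ryʃvot]

no segment meets the rule's conditions; no change.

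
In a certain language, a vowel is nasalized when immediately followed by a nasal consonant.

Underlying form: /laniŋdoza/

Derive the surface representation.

/a/ before nasal /n/ → [ã]
/i/ before nasal /ŋ/ → [ĩ]

[lãnĩŋdoza]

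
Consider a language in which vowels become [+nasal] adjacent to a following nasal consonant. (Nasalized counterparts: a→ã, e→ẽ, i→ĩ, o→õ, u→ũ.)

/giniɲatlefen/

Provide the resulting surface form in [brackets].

[gĩnĩɲatlefẽn]

/i/ before nasal /n/ → [ĩ]
/i/ before nasal /ɲ/ → [ĩ]
/e/ before nasal /n/ → [ẽ]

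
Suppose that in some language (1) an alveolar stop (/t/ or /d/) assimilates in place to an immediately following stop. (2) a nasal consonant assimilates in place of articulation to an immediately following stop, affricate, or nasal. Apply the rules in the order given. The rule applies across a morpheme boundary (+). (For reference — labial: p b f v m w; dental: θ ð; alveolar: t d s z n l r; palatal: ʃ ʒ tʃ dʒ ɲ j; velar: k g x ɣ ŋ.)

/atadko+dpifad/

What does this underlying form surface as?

[atagko+bpifad]

Rule 1: /d/ before /k/ (velar) → [g]
Rule 1: /d/ before /p/ (labial) → [b]
After rule 1: atagko+bpifad
Rule 2: no segment meets the rule's conditions; no change.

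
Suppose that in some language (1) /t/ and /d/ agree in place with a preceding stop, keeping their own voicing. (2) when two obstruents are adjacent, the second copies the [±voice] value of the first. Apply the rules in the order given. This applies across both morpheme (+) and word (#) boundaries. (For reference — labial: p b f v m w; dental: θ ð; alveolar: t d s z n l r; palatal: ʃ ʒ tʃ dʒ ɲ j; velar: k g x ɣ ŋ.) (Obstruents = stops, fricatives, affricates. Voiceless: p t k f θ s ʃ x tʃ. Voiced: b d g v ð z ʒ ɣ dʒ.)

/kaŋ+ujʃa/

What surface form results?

Rule 1: no segment meets the rule's conditions; no change.
After rule 1: kaŋ+ujʃa
Rule 2: no segment meets the rule's conditions; no change.

[kaŋ+ujʃa]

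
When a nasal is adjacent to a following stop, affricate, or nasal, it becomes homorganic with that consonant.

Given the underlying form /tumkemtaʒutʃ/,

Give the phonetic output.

[tuŋkentaʒutʃ]

/m/ before /k/ (velar) → [ŋ]
/m/ before /t/ (alveolar) → [n]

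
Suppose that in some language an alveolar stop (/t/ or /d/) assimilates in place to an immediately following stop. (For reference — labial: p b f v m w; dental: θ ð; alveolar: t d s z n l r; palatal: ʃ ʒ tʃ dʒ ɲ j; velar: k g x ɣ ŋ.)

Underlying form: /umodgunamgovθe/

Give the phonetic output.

[umoggunamgovθe]

/d/ before /g/ (velar) → [g]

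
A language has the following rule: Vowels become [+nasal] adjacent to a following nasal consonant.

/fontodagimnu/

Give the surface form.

/o/ before nasal /n/ → [õ]
/i/ before nasal /m/ → [ĩ]

[fõntodagĩmnu]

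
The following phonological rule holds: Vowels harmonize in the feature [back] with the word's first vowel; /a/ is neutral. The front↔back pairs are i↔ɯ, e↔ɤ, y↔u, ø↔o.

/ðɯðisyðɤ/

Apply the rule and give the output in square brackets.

/i/ harmonizes with /ɯ/ ([+back]) → [ɯ]
/y/ harmonizes with /ɯ/ ([+back]) → [u]

[ðɯðɯsuðɤ]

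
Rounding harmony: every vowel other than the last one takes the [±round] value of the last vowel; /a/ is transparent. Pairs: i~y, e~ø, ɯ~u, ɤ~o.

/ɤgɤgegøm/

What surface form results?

/ɤ/ harmonizes with /ø/ ([+round]) → [o]
/ɤ/ harmonizes with /ø/ ([+round]) → [o]
/e/ harmonizes with /ø/ ([+round]) → [ø]

[ogogøgøm]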